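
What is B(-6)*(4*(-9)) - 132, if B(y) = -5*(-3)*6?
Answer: -3372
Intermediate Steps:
B(y) = 90 (B(y) = 15*6 = 90)
B(-6)*(4*(-9)) - 132 = 90*(4*(-9)) - 132 = 90*(-36) - 132 = -3240 - 132 = -3372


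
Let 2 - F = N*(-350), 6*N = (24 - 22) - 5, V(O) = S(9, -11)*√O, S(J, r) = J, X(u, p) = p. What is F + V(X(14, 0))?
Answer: -173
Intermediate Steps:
V(O) = 9*√O
N = -½ (N = ((24 - 22) - 5)/6 = (2 - 5)/6 = (⅙)*(-3) = -½ ≈ -0.50000)
F = -173 (F = 2 - (-1)*(-350)/2 = 2 - 1*175 = 2 - 175 = -173)
F + V(X(14, 0)) = -173 + 9*√0 = -173 + 9*0 = -173 + 0 = -173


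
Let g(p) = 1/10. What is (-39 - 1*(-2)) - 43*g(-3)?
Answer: -413/10 ≈ -41.300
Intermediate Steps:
g(p) = ⅒
(-39 - 1*(-2)) - 43*g(-3) = (-39 - 1*(-2)) - 43*⅒ = (-39 + 2) - 43/10 = -37 - 43/10 = -413/10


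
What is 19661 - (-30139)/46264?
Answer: 909626643/46264 ≈ 19662.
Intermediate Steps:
19661 - (-30139)/46264 = 19661 - 1*(-30139/46264) = 19661 + 30139/46264 = 909626643/46264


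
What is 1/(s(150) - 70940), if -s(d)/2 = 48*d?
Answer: -1/85340 ≈ -1.1718e-5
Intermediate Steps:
s(d) = -96*d
1/(s(150) - 70940) = 1/(-96*150 - 70940) = 1/(-14400 - 70940) = 1/(-85340) = -1/85340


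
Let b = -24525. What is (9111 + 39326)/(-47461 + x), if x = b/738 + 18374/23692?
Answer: -11762586391/11533453377 ≈ -1.0199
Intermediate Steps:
x = -7881754/242843 (x = -24525/738 + 18374/23692 = -24525*1/738 + 18374*(1/23692) = -2725/82 + 9187/11846 = -7881754/242843 ≈ -32.456)
(9111 + 39326)/(-47461 + x) = (9111 + 39326)/(-47461 - 7881754/242843) = 48437/(-11533453377/242843) = 48437*(-242843/11533453377) = -11762586391/11533453377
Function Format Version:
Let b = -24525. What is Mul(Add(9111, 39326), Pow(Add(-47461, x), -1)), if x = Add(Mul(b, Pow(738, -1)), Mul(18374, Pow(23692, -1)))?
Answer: Rational(-11762586391, 11533453377) ≈ -1.0199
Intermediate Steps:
x = Rational(-7881754, 242843) (x = Add(Mul(-24525, Pow(738, -1)), Mul(18374, Pow(23692, -1))) = Add(Mul(-24525, Rational(1, 738)), Mul(18374, Rational(1, 23692))) = Add(Rational(-2725, 82), Rational(9187, 11846)) = Rational(-7881754, 242843) ≈ -32.456)
Mul(Add(9111, 39326), Pow(Add(-47461, x), -1)) = Mul(Add(9111, 39326), Pow(Add(-47461, Rational(-7881754, 242843)), -1)) = Mul(48437, Pow(Rational(-11533453377, 242843), -1)) = Mul(48437, Rational(-242843, 11533453377)) = Rational(-11762586391, 11533453377)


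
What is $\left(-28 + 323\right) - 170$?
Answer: $125$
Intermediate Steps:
$\left(-28 + 323\right) - 170 = 295 - 170 = 125$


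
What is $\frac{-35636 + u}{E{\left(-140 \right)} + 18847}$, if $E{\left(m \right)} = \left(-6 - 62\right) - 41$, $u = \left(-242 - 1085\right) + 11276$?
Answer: $- \frac{25687}{18738} \approx -1.3708$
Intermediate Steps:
$u = 9949$ ($u = -1327 + 11276 = 9949$)
$E{\left(m \right)} = -109$ ($E{\left(m \right)} = -68 - 41 = -109$)
$\frac{-35636 + u}{E{\left(-140 \right)} + 18847} = \frac{-35636 + 9949}{-109 + 18847} = - \frac{25687}{18738}$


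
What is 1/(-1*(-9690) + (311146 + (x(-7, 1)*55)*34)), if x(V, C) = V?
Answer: 1/307746 ≈ 3.2494e-6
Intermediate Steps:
1/(-1*(-9690) + (311146 + (x(-7, 1)*55)*34)) = 1/(-1*(-9690) + (311146 - 7*55*34)) = 1/(9690 + (311146 - 385*34)) = 1/(9690 + (311146 - 13090)) = 1/(9690 + 298056) = 1/307746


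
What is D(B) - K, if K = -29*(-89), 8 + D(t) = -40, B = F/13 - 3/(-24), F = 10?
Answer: -2629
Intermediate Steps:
B = 93/104 (B = 10/13 - 3/(-24) = 10*(1/13) - 3*(-1/24) = 10/13 + ⅛ = 93/104 ≈ 0.89423)
D(t) = -48 (D(t) = -8 - 40 = -48)
K = 2581
D(B) - K = -48 - 1*2581 = -48 - 2581 = -2629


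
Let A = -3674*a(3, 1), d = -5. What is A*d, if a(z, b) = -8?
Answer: -146960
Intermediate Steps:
A = 29392 (A = -3674*(-8) = 29392)
A*d = 29392*(-5) = -146960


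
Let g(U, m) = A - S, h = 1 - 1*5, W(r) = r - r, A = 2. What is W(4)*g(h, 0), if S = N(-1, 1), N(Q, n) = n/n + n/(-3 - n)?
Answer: 0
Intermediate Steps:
N(Q, n) = 1 + n/(-3 - n)
S = ¾ (S = 3/(3 + 1) = 3/4 = 3*(¼) = ¾ ≈ 0.75000)
W(r) = 0
h = -4 (h = 1 - 5 = -4)
g(U, m) = 5/4 (g(U, m) = 2 - 1*¾ = 2 - ¾ = 5/4)
W(4)*g(h, 0) = 0*(5/4) = 0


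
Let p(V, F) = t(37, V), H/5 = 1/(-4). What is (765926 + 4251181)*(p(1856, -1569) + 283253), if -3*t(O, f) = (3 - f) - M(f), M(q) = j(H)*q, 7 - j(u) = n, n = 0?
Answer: 1445936926876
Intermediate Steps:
H = -5/4 (H = 5/(-4) = 5*(-¼) = -5/4 ≈ -1.2500)
j(u) = 7 (j(u) = 7 - 1*0 = 7 + 0 = 7)
M(q) = 7*q
t(O, f) = -1 + 8*f/3 (t(O, f) = -((3 - f) - 7*f)/3 = -(3 - 8*f)/3 = -1 + 8*f/3)
p(V, F) = -1 + 8*V/3
(765926 + 4251181)*(p(1856, -1569) + 283253) = (765926 + 4251181)*((-1 + (8/3)*1856) + 283253) = 5017107*((-1 + 14848/3) + 283253) = 5017107*(14845/3 + 283253) = 5017107*(864604/3) = 1445936926876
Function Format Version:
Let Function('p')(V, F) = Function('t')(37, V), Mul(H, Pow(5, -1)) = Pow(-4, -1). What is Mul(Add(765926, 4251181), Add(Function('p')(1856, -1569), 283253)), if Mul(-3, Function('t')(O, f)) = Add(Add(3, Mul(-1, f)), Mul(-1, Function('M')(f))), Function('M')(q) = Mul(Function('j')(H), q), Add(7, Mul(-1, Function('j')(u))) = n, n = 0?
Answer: 1445936926876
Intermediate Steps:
H = Rational(-5, 4) (H = Mul(5, Pow(-4, -1)) = Mul(5, Rational(-1, 4)) = Rational(-5, 4) ≈ -1.2500)
Function('j')(u) = 7 (Function('j')(u) = Add(7, Mul(-1, 0)) = Add(7, 0) = 7)
Function('M')(q) = Mul(7, q)
Function('t')(O, f) = Add(-1, Mul(Rational(8, 3), f)) (Function('t')(O, f) = Mul(Rational(-1, 3), Add(Add(3, Mul(-1, f)), Mul(-1, Mul(7, f)))) = Mul(Rational(-1, 3), Add(Add(3, Mul(-1, f)), Mul(-7, f))) = Mul(Rational(-1, 3), Add(3, Mul(-8, f))) = Add(-1, Mul(Rational(8, 3), f)))
Function('p')(V, F) = Add(-1, Mul(Rational(8, 3), V))
Mul(Add(765926, 4251181), Add(Function('p')(1856, -1569), 283253)) = Mul(Add(765926, 4251181), Add(Add(-1, Mul(Rational(8, 3), 1856)), 283253)) = Mul(5017107, Add(Add(-1, Rational(14848, 3)), 283253)) = Mul(5017107, Add(Rational(14845, 3), 283253)) = Mul(5017107, Rational(864604, 3)) = 1445936926876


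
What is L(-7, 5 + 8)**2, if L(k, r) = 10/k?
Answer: 100/49 ≈ 2.0408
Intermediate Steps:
L(-7, 5 + 8)**2 = (10/(-7))**2 = (10*(-1/7))**2 = (-10/7)**2 = 100/49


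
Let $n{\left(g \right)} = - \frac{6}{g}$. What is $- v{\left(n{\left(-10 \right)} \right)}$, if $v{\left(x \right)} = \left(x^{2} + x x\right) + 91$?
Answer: $- \frac{2293}{25} \approx -91.72$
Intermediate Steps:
$v{\left(x \right)} = 91 + 2 x^{2}$ ($v{\left(x \right)} = \left(x^{2} + x^{2}\right) + 91 = 2 x^{2} + 91 = 91 + 2 x^{2}$)
$- v{\left(n{\left(-10 \right)} \right)} = - (91 + 2 \left(- \frac{6}{-10}\right)^{2}) = - (91 + 2 \left(\left(-6\right) \left(- \frac{1}{10}\right)\right)^{2}) = - (91 + 2 \left(\frac{3}{5}\right)^{2}) = - (91 + 2 \cdot \frac{9}{25}) = - (91 + \frac{18}{25}) = \left(-1\right) \frac{2293}{25} = - \frac{2293}{25}$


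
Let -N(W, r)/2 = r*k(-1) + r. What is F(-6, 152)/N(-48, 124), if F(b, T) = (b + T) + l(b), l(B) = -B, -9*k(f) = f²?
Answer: -171/248 ≈ -0.68952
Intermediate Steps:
k(f) = -f²/9
F(b, T) = T (F(b, T) = (b + T) - b = (T + b) - b = T)
N(W, r) = -16*r/9 (N(W, r) = -2*(r*(-⅑*(-1)²) + r) = -2*(r*(-⅑*1) + r) = -2*(r*(-⅑) + r) = -2*(-r/9 + r) = -16*r/9)
F(-6, 152)/N(-48, 124) = 152/((-16/9*124)) = 152/(-1984/9) = 152*(-9/1984) = -171/248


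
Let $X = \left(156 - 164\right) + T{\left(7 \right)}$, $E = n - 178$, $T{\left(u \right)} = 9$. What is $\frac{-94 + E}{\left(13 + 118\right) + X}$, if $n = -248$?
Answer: $- \frac{130}{33} \approx -3.9394$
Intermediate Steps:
$E = -426$ ($E = -248 - 178 = -426$)
$X = 1$ ($X = \left(156 - 164\right) + 9 = -8 + 9 = 1$)
$\frac{-94 + E}{\left(13 + 118\right) + X} = \frac{-94 - 426}{\left(13 + 118\right) + 1} = - \frac{520}{131 + 1} = - \frac{520}{132} = \left(-520\right) \frac{1}{132} = - \frac{130}{33}$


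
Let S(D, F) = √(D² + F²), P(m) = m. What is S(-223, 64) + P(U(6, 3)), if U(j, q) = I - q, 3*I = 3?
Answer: -2 + 5*√2153 ≈ 230.00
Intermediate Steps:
I = 1 (I = (⅓)*3 = 1)
U(j, q) = 1 - q
S(-223, 64) + P(U(6, 3)) = √((-223)² + 64²) + (1 - 1*3) = √(49729 + 4096) + (1 - 3) = √53825 - 2 = 5*√2153 - 2 = -2 + 5*√2153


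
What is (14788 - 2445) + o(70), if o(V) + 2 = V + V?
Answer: 12481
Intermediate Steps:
o(V) = -2 + 2*V (o(V) = -2 + (V + V) = -2 + 2*V)
(14788 - 2445) + o(70) = (14788 - 2445) + (-2 + 2*70) = 12343 + (-2 + 140) = 12343 + 138 = 12481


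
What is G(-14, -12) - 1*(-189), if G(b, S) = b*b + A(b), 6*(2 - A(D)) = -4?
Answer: 1163/3 ≈ 387.67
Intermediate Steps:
A(D) = 8/3 (A(D) = 2 - ⅙*(-4) = 2 + ⅔ = 8/3)
G(b, S) = 8/3 + b² (G(b, S) = b*b + 8/3 = b² + 8/3 = 8/3 + b²)
G(-14, -12) - 1*(-189) = (8/3 + (-14)²) - 1*(-189) = (8/3 + 196) + 189 = 596/3 + 189 = 1163/3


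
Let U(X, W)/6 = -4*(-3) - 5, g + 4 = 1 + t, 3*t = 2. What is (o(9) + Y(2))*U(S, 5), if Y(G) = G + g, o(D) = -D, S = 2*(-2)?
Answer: -392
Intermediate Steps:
t = ⅔ (t = (⅓)*2 = ⅔ ≈ 0.66667)
S = -4
g = -7/3 (g = -4 + (1 + ⅔) = -4 + 5/3 = -7/3 ≈ -2.3333)
U(X, W) = 42 (U(X, W) = 6*(-4*(-3) - 5) = 6*(12 - 5) = 6*7 = 42)
Y(G) = -7/3 + G (Y(G) = G - 7/3 = -7/3 + G)
(o(9) + Y(2))*U(S, 5) = (-1*9 + (-7/3 + 2))*42 = (-9 - ⅓)*42 = -28/3*42 = -392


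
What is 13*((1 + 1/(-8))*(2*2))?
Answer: 91/2 ≈ 45.500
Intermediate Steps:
13*((1 + 1/(-8))*(2*2)) = 13*((1 - 1/8)*4) = 13*((7/8)*4) = 13*(7/2) = 91/2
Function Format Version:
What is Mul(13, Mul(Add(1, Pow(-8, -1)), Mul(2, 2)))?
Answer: Rational(91, 2) ≈ 45.500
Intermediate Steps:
Mul(13, Mul(Add(1, Pow(-8, -1)), Mul(2, 2))) = Mul(13, Mul(Add(1, Rational(-1, 8)), 4)) = Mul(13, Mul(Rational(7, 8), 4)) = Mul(13, Rational(7, 2)) = Rational(91, 2)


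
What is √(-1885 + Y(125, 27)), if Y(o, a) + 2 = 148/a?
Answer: I*√152403/9 ≈ 43.376*I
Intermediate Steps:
Y(o, a) = -2 + 148/a
√(-1885 + Y(125, 27)) = √(-1885 + (-2 + 148/27)) = √(-1885 + 94/27) = √(-50801/27) = I*√152403/9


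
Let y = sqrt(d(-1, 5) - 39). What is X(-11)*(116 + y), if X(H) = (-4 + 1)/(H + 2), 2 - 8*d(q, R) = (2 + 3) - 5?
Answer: 116/3 + I*sqrt(155)/6 ≈ 38.667 + 2.075*I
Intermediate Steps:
d(q, R) = 1/4 (d(q, R) = 1/4 - ((2 + 3) - 5)/8 = 1/4 - (5 - 5)/8 = 1/4 - 1/8*0 = 1/4 + 0 = 1/4)
y = I*sqrt(155)/2 (y = sqrt(1/4 - 39) = sqrt(-155/4) = I*sqrt(155)/2 ≈ 6.225*I)
X(H) = -3/(2 + H)
X(-11)*(116 + y) = (-3/(2 - 11))*(116 + I*sqrt(155)/2) = (-3/(-9))*(116 + I*sqrt(155)/2) = (-3*(-1/9))*(116 + I*sqrt(155)/2) = (116 + I*sqrt(155)/2)/3 = 116/3 + I*sqrt(155)/6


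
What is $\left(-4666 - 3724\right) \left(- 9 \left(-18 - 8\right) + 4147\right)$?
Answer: $-36756590$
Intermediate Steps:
$\left(-4666 - 3724\right) \left(- 9 \left(-18 - 8\right) + 4147\right) = - 8390 \left(- 9 \left(-18 - 8\right) + 4147\right) = - 8390 \left(\left(-9\right) \left(-26\right) + 4147\right) = - 8390 \left(234 + 4147\right) = \left(-8390\right) 4381 = -36756590$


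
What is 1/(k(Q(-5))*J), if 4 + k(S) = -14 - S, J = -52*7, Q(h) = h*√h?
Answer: 9/81718 + 5*I*√5/163436 ≈ 0.00011013 + 6.8408e-5*I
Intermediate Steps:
Q(h) = h^(3/2)
J = -364
k(S) = -18 - S (k(S) = -4 + (-14 - S) = -18 - S)
1/(k(Q(-5))*J) = 1/((-18 - (-5)^(3/2))*(-364)) = 1/((-18 - (-5)*I*√5)*(-364)) = 1/((-18 + 5*I*√5)*(-364)) = 1/(6552 - 1820*I*√5)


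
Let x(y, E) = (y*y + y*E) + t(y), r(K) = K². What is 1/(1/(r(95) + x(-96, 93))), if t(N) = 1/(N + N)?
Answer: 1788095/192 ≈ 9313.0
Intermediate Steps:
t(N) = 1/(2*N)
x(y, E) = y² + 1/(2*y) + E*y (x(y, E) = (y*y + y*E) + 1/(2*y) = (y² + E*y) + 1/(2*y) = y² + 1/(2*y) + E*y)
1/(1/(r(95) + x(-96, 93))) = 1/(1/(95² + ((-96)² + (½)/(-96) + 93*(-96)))) = 1/(1/(9025 + (9216 + (½)*(-1/96) - 8928))) = 1/(1/(9025 + (9216 - 1/192 - 8928))) = 1/(1/(9025 + 55295/192)) = 1/(1/(1788095/192)) = 1/(192/1788095) = 1788095/192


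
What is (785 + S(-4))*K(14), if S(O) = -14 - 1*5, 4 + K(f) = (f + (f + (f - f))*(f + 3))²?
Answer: 48641000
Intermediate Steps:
K(f) = -4 + (f + f*(3 + f))² (K(f) = -4 + (f + (f + (f - f))*(f + 3))² = -4 + (f + (f + 0)*(3 + f))² = -4 + (f + f*(3 + f))²)
S(O) = -19 (S(O) = -14 - 5 = -19)
(785 + S(-4))*K(14) = (785 - 19)*(-4 + 14²*(4 + 14)²) = 766*(-4 + 196*18²) = 766*(-4 + 196*324) = 766*(-4 + 63504) = 766*63500 = 48641000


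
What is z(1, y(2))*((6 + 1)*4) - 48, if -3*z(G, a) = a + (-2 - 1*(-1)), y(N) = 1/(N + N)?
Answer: -41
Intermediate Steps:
y(N) = 1/(2*N)
z(G, a) = 1/3 - a/3 (z(G, a) = -(a + (-2 - 1*(-1)))/3 = -(a + (-2 + 1))/3 = -(a - 1)/3 = -(-1 + a)/3 = 1/3 - a/3)
z(1, y(2))*((6 + 1)*4) - 48 = (1/3 - 1/(6*2))*((6 + 1)*4) - 48 = (1/3 - 1/(6*2))*(7*4) - 48 = (1/3 - 1/3*1/4)*28 - 48 = (1/3 - 1/12)*28 - 48 = (1/4)*28 - 48 = 7 - 48 = -41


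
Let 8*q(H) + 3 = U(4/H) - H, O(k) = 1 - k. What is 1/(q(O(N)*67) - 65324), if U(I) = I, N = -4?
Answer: -1340/87590773 ≈ -1.5298e-5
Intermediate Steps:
q(H) = -3/8 + 1/(2*H) - H/8 (q(H) = -3/8 + (4/H - H)/8 = -3/8 + (-H + 4/H)/8 = -3/8 + (1/(2*H) - H/8) = -3/8 + 1/(2*H) - H/8)
1/(q(O(N)*67) - 65324) = 1/((4 - (1 - 1*(-4))*67*(3 + (1 - 1*(-4))*67))/(8*(((1 - 1*(-4))*67))) - 65324) = 1/((4 - (1 + 4)*67*(3 + (1 + 4)*67))/(8*(((1 + 4)*67))) - 65324) = 1/((4 - 5*67*(3 + 5*67))/(8*((5*67))) - 65324) = 1/((1/8)*(4 - 1*335*(3 + 335))/335 - 65324) = 1/((1/8)*(1/335)*(4 - 1*335*338) - 65324) = 1/((1/8)*(1/335)*(4 - 113230) - 65324) = 1/((1/8)*(1/335)*(-113226) - 65324) = 1/(-56613/1340 - 65324) = 1/(-87590773/1340) = -1340/87590773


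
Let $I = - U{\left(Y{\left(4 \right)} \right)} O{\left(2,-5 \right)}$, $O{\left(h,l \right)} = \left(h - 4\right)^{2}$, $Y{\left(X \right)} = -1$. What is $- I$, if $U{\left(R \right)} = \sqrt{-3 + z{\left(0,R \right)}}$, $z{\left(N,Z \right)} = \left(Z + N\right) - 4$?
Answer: $8 i \sqrt{2} \approx 11.314 i$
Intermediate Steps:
$z{\left(N,Z \right)} = -4 + N + Z$ ($z{\left(N,Z \right)} = \left(N + Z\right) - 4 = -4 + N + Z$)
$O{\left(h,l \right)} = \left(-4 + h\right)^{2}$
$U{\left(R \right)} = \sqrt{-7 + R}$ ($U{\left(R \right)} = \sqrt{-3 + \left(-4 + 0 + R\right)} = \sqrt{-3 + \left(-4 + R\right)} = \sqrt{-7 + R}$)
$I = - 8 i \sqrt{2}$ ($I = - \sqrt{-7 - 1} \left(-4 + 2\right)^{2} = - \sqrt{-8} \left(-2\right)^{2} = - 2 i \sqrt{2} \cdot 4 = - 8 i \sqrt{2} \approx - 11.314 i$)
$- I = - \left(-8\right) i \sqrt{2} = 8 i \sqrt{2}$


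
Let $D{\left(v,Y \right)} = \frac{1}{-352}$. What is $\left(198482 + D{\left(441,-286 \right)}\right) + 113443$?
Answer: $\frac{109797599}{352} \approx 3.1193 \cdot 10^{5}$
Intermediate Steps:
$D{\left(v,Y \right)} = - \frac{1}{352}$
$\left(198482 + D{\left(441,-286 \right)}\right) + 113443 = \left(198482 - \frac{1}{352}\right) + 113443 = \frac{69865663}{352} + 113443 = \frac{109797599}{352}$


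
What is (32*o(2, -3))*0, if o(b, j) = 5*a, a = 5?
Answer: 0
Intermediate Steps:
o(b, j) = 25 (o(b, j) = 5*5 = 25)
(32*o(2, -3))*0 = (32*25)*0 = 800*0 = 0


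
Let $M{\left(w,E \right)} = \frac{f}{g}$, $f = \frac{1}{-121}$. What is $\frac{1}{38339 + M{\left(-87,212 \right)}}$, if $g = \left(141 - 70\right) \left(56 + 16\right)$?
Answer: $\frac{618552}{23714665127} \approx 2.6083 \cdot 10^{-5}$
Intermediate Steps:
$g = 5112$ ($g = 71 \cdot 72 = 5112$)
$f = - \frac{1}{121} \approx -0.0082645$
$M{\left(w,E \right)} = - \frac{1}{618552}$ ($M{\left(w,E \right)} = - \frac{1}{121 \cdot 5112} = \left(- \frac{1}{121}\right) \frac{1}{5112} = - \frac{1}{618552}$)
$\frac{1}{38339 + M{\left(-87,212 \right)}} = \frac{1}{38339 - \frac{1}{618552}} = \frac{1}{\frac{23714665127}{618552}} = \frac{618552}{23714665127}$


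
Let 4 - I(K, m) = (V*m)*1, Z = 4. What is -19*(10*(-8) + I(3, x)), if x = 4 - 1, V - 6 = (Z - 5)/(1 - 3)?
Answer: 3629/2 ≈ 1814.5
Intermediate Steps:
V = 13/2 (V = 6 + (4 - 5)/(1 - 3) = 6 - 1/(-2) = 6 - 1*(-1/2) = 6 + 1/2 = 13/2 ≈ 6.5000)
x = 3
I(K, m) = 4 - 13*m/2
-19*(10*(-8) + I(3, x)) = -19*(10*(-8) + (4 - 13/2*3)) = -19*(-80 + (4 - 39/2)) = -19*(-80 - 31/2) = -19*(-191/2) = 3629/2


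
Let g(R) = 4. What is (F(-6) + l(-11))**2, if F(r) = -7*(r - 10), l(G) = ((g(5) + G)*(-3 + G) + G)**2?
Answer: 58997761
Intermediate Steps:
l(G) = (G + (-3 + G)*(4 + G))**2 (l(G) = ((4 + G)*(-3 + G) + G)**2 = ((-3 + G)*(4 + G) + G)**2 = (G + (-3 + G)*(4 + G))**2)
F(r) = 70 - 7*r (F(r) = -7*(-10 + r) = 70 - 7*r)
(F(-6) + l(-11))**2 = ((70 - 7*(-6)) + (-12 + (-11)**2 + 2*(-11))**2)**2 = ((70 + 42) + (-12 + 121 - 22)**2)**2 = (112 + 87**2)**2 = (112 + 7569)**2 = 7681**2 = 58997761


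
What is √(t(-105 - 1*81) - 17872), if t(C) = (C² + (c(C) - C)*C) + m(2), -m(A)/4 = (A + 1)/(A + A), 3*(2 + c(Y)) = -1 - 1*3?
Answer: I*√17255 ≈ 131.36*I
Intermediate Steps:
c(Y) = -10/3 (c(Y) = -2 + (-1 - 1*3)/3 = -2 + (-1 - 3)/3 = -2 + (⅓)*(-4) = -2 - 4/3 = -10/3)
m(A) = -2*(1 + A)/A (m(A) = -4*(A + 1)/(A + A) = -4*(1 + A)/(2*A) = -4*(1 + A)*1/(2*A) = -2*(1 + A)/A)
t(C) = -3 + C² + C*(-10/3 - C) (t(C) = (C² + (-10/3 - C)*C) + (-2 - 2/2) = (C² + C*(-10/3 - C)) + (-2 - 2*½) = (C² + C*(-10/3 - C)) + (-2 - 1) = (C² + C*(-10/3 - C)) - 3 = -3 + C² + C*(-10/3 - C))
√(t(-105 - 1*81) - 17872) = √((-3 - 10*(-105 - 1*81)/3) - 17872) = √((-3 - 10*(-105 - 81)/3) - 17872) = √((-3 - 10/3*(-186)) - 17872) = √((-3 + 620) - 17872) = √(617 - 17872) = √(-17255) = I*√17255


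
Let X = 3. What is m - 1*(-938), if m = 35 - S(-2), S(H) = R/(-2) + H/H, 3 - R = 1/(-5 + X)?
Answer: 3895/4 ≈ 973.75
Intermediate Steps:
R = 7/2 (R = 3 - 1/(-5 + 3) = 3 - 1/(-2) = 3 - 1*(-½) = 3 + ½ = 7/2 ≈ 3.5000)
S(H) = -¾ (S(H) = (7/2)/(-2) + H/H = (7/2)*(-½) + 1 = -7/4 + 1 = -¾)
m = 143/4 (m = 35 - 1*(-¾) = 35 + ¾ = 143/4 ≈ 35.750)
m - 1*(-938) = 143/4 - 1*(-938) = 143/4 + 938 = 3895/4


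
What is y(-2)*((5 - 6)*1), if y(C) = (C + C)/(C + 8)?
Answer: ⅔ ≈ 0.66667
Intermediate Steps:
y(C) = 2*C/(8 + C) (y(C) = (2*C)/(8 + C) = 2*C/(8 + C))
y(-2)*((5 - 6)*1) = (2*(-2)/(8 - 2))*((5 - 6)*1) = (2*(-2)/6)*(-1*1) = (2*(-2)*(⅙))*(-1) = -⅔*(-1) = ⅔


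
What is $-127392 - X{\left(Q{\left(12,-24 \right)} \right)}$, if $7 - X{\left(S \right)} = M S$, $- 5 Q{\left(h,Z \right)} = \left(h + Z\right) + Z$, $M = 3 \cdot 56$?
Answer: $- \frac{630947}{5} \approx -1.2619 \cdot 10^{5}$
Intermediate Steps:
$M = 168$
$Q{\left(h,Z \right)} = - \frac{2 Z}{5} - \frac{h}{5}$ ($Q{\left(h,Z \right)} = - \frac{\left(h + Z\right) + Z}{5} = - \frac{\left(Z + h\right) + Z}{5} = - \frac{h + 2 Z}{5} = - \frac{2 Z}{5} - \frac{h}{5}$)
$X{\left(S \right)} = 7 - 168 S$
$-127392 - X{\left(Q{\left(12,-24 \right)} \right)} = -127392 - \left(7 - 168 \left(\left(- \frac{2}{5}\right) \left(-24\right) - \frac{12}{5}\right)\right) = -127392 - \left(7 - 168 \left(\frac{48}{5} - \frac{12}{5}\right)\right) = -127392 - \left(7 - \frac{6048}{5}\right) = -127392 - - \frac{6013}{5} = -127392 + \frac{6013}{5} = - \frac{630947}{5}$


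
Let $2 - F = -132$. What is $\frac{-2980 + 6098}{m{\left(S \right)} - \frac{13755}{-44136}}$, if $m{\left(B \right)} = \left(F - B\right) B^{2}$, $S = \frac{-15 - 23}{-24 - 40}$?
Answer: $\frac{187891777536}{2852879611} \approx 65.86$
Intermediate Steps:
$F = 134$ ($F = 2 - -132 = 2 + 132 = 134$)
$S = \frac{19}{32}$ ($S = - \frac{38}{-64} = \left(-38\right) \left(- \frac{1}{64}\right) = \frac{19}{32} \approx 0.59375$)
$m{\left(B \right)} = B^{2} \left(134 - B\right)$ ($m{\left(B \right)} = \left(134 - B\right) B^{2} = B^{2} \left(134 - B\right)$)
$\frac{-2980 + 6098}{m{\left(S \right)} - \frac{13755}{-44136}} = \frac{-2980 + 6098}{\left(\frac{19}{32}\right)^{2} \left(134 - \frac{19}{32}\right) - \frac{13755}{-44136}} = \frac{3118}{\frac{361 \left(134 - \frac{19}{32}\right)}{1024} - - \frac{4585}{14712}} = \frac{3118}{\frac{361}{1024} \cdot \frac{4269}{32} + \frac{4585}{14712}} = \frac{3118}{\frac{1541109}{32768} + \frac{4585}{14712}} = \frac{3118}{\frac{2852879611}{60260352}} = 3118 \cdot \frac{60260352}{2852879611} = \frac{187891777536}{2852879611}$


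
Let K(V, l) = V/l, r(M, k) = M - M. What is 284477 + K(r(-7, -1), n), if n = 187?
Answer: 284477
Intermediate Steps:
r(M, k) = 0
284477 + K(r(-7, -1), n) = 284477 + 0/187 = 284477 + 0*(1/187) = 284477 + 0 = 284477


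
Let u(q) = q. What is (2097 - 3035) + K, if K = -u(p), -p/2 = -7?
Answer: -952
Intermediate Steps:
p = 14 (p = -2*(-7) = 14)
K = -14 (K = -1*14 = -14)
(2097 - 3035) + K = (2097 - 3035) - 14 = -938 - 14 = -952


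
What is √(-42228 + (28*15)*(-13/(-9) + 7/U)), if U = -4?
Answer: I*√381207/3 ≈ 205.81*I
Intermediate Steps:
√(-42228 + (28*15)*(-13/(-9) + 7/U)) = √(-42228 + (28*15)*(-13/(-9) + 7/(-4))) = √(-42228 + 420*(-13*(-⅑) + 7*(-¼))) = √(-42228 + 420*(13/9 - 7/4)) = √(-42228 + 420*(-11/36)) = √(-42228 - 385/3) = √(-127069/3) = I*√381207/3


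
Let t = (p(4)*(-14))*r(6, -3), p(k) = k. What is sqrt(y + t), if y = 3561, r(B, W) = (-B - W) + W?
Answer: 3*sqrt(433) ≈ 62.426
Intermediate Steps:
r(B, W) = -B
t = 336 (t = (4*(-14))*(-1*6) = -56*(-6) = 336)
sqrt(y + t) = sqrt(3561 + 336) = sqrt(3897) = 3*sqrt(433)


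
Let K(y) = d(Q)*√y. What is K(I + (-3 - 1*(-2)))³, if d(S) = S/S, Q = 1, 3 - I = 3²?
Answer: -7*I*√7 ≈ -18.52*I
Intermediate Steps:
I = -6 (I = 3 - 1*3² = 3 - 1*9 = 3 - 9 = -6)
d(S) = 1
K(y) = √y (K(y) = 1*√y = √y)
K(I + (-3 - 1*(-2)))³ = (√(-6 + (-3 - 1*(-2))))³ = (√(-6 + (-3 + 2)))³ = (√(-6 - 1))³ = (√(-7))³ = (I*√7)³ = -7*I*√7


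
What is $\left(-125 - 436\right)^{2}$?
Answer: $314721$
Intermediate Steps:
$\left(-125 - 436\right)^{2} = \left(-561\right)^{2} = 314721$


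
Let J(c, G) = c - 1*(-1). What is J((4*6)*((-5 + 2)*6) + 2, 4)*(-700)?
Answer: 300300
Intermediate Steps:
J(c, G) = 1 + c (J(c, G) = c + 1 = 1 + c)
J((4*6)*((-5 + 2)*6) + 2, 4)*(-700) = (1 + ((4*6)*((-5 + 2)*6) + 2))*(-700) = (1 + (24*(-3*6) + 2))*(-700) = (1 + (24*(-18) + 2))*(-700) = (1 + (-432 + 2))*(-700) = (1 - 430)*(-700) = -429*(-700) = 300300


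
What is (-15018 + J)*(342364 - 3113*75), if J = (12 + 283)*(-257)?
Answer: -9890714537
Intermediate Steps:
J = -75815 (J = 295*(-257) = -75815)
(-15018 + J)*(342364 - 3113*75) = (-15018 - 75815)*(342364 - 3113*75) = -90833*(342364 - 233475) = -90833*108889 = -9890714537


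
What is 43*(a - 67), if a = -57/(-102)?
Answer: -97137/34 ≈ -2857.0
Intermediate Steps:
a = 19/34 (a = -57*(-1/102) = 19/34 ≈ 0.55882)
43*(a - 67) = 43*(19/34 - 67) = 43*(-2259/34) = -97137/34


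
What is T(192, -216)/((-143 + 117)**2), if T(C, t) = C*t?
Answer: -10368/169 ≈ -61.349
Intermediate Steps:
T(192, -216)/((-143 + 117)**2) = (192*(-216))/((-143 + 117)**2) = -41472/((-26)**2) = -41472/676 = -41472*1/676 = -10368/169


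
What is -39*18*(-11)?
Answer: 7722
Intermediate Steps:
-39*18*(-11) = -702*(-11) = 7722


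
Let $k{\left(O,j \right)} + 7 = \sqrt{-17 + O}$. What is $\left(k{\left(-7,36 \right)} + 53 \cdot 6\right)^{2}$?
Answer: $96697 + 1244 i \sqrt{6} \approx 96697.0 + 3047.2 i$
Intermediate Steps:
$k{\left(O,j \right)} = -7 + \sqrt{-17 + O}$
$\left(k{\left(-7,36 \right)} + 53 \cdot 6\right)^{2} = \left(\left(-7 + \sqrt{-17 - 7}\right) + 53 \cdot 6\right)^{2} = \left(\left(-7 + \sqrt{-24}\right) + 318\right)^{2} = \left(\left(-7 + 2 i \sqrt{6}\right) + 318\right)^{2} = \left(311 + 2 i \sqrt{6}\right)^{2}$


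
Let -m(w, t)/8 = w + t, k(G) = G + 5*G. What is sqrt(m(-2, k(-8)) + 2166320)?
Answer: 8*sqrt(33855) ≈ 1472.0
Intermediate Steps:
k(G) = 6*G
m(w, t) = -8*t - 8*w (m(w, t) = -8*(w + t) = -8*(t + w) = -8*t - 8*w)
sqrt(m(-2, k(-8)) + 2166320) = sqrt((-48*(-8) - 8*(-2)) + 2166320) = sqrt((-8*(-48) + 16) + 2166320) = sqrt((384 + 16) + 2166320) = sqrt(400 + 2166320) = sqrt(2166720) = 8*sqrt(33855)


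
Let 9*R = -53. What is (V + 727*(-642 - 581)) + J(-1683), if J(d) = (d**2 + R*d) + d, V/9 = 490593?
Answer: 6366933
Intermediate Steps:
V = 4415337 (V = 9*490593 = 4415337)
R = -53/9 (R = (1/9)*(-53) = -53/9 ≈ -5.8889)
J(d) = d**2 - 44*d/9 (J(d) = (d**2 - 53*d/9) + d = d**2 - 44*d/9)
(V + 727*(-642 - 581)) + J(-1683) = (4415337 + 727*(-642 - 581)) + (1/9)*(-1683)*(-44 + 9*(-1683)) = (4415337 + 727*(-1223)) + (1/9)*(-1683)*(-44 - 15147) = (4415337 - 889121) + (1/9)*(-1683)*(-15191) = 3526216 + 2840717 = 6366933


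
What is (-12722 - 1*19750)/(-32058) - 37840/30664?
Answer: -1509398/6826573 ≈ -0.22111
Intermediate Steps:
(-12722 - 1*19750)/(-32058) - 37840/30664 = (-12722 - 19750)*(-1/32058) - 37840*1/30664 = -32472*(-1/32058) - 4730/3833 = 1804/1781 - 4730/3833 = -1509398/6826573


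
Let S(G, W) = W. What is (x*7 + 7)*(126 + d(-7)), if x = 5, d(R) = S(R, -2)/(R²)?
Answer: 37032/7 ≈ 5290.3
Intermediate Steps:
d(R) = -2/R²
(x*7 + 7)*(126 + d(-7)) = (5*7 + 7)*(126 - 2/(-7)²) = (35 + 7)*(126 - 2*1/49) = 42*(126 - 2/49) = 42*(6172/49) = 37032/7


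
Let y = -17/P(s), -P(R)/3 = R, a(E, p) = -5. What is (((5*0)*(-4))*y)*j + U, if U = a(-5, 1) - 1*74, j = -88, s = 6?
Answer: -79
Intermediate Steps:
U = -79 (U = -5 - 1*74 = -5 - 74 = -79)
P(R) = -3*R
y = 17/18 (y = -17/((-3*6)) = -17/(-18) = -17*(-1/18) = 17/18 ≈ 0.94444)
(((5*0)*(-4))*y)*j + U = (((5*0)*(-4))*(17/18))*(-88) - 79 = ((0*(-4))*(17/18))*(-88) - 79 = (0*(17/18))*(-88) - 79 = 0*(-88) - 79 = 0 - 79 = -79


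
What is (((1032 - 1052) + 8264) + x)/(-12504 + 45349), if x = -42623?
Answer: -34379/32845 ≈ -1.0467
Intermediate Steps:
(((1032 - 1052) + 8264) + x)/(-12504 + 45349) = (((1032 - 1052) + 8264) - 42623)/(-12504 + 45349) = ((-20 + 8264) - 42623)/32845 = (8244 - 42623)*(1/32845) = -34379*1/32845 = -34379/32845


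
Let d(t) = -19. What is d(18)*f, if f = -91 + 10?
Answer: 1539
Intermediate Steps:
f = -81
d(18)*f = -19*(-81) = 1539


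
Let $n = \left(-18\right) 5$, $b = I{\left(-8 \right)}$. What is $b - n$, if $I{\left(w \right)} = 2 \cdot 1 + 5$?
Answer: $97$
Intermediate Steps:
$I{\left(w \right)} = 7$ ($I{\left(w \right)} = 2 + 5 = 7$)
$b = 7$
$n = -90$
$b - n = 7 - -90 = 7 + 90 = 97$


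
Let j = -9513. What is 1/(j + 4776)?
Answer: -1/4737 ≈ -0.00021110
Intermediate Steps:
1/(j + 4776) = 1/(-9513 + 4776) = 1/(-4737) = -1/4737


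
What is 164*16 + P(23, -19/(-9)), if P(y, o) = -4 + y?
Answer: 2643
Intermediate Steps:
164*16 + P(23, -19/(-9)) = 164*16 + (-4 + 23) = 2624 + 19 = 2643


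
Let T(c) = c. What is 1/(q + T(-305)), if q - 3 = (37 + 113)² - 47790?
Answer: -1/25592 ≈ -3.9075e-5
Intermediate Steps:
q = -25287 (q = 3 + ((37 + 113)² - 47790) = 3 + (150² - 47790) = 3 + (22500 - 47790) = 3 - 25290 = -25287)
1/(q + T(-305)) = 1/(-25287 - 305) = 1/(-25592) = -1/25592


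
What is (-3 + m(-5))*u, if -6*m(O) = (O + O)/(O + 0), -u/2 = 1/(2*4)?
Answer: ⅚ ≈ 0.83333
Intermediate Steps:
u = -¼ (u = -2/(2*4) = -2/8 = -2*⅛ = -¼ ≈ -0.25000)
m(O) = -⅓ (m(O) = -(O + O)/(6*(O + 0)) = -2*O/(6*O) = -⅙*2 = -⅓)
(-3 + m(-5))*u = (-3 - ⅓)*(-¼) = -10/3*(-¼) = ⅚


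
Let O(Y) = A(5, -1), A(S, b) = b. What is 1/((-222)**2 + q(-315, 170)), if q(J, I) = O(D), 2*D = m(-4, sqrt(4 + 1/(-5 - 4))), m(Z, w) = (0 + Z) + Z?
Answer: 1/49283 ≈ 2.0291e-5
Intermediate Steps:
m(Z, w) = 2*Z (m(Z, w) = Z + Z = 2*Z)
D = -4 (D = (2*(-4))/2 = (1/2)*(-8) = -4)
O(Y) = -1
q(J, I) = -1
1/((-222)**2 + q(-315, 170)) = 1/((-222)**2 - 1) = 1/(49284 - 1) = 1/49283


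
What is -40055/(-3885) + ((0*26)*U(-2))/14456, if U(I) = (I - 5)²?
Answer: 8011/777 ≈ 10.310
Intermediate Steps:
U(I) = (-5 + I)²
-40055/(-3885) + ((0*26)*U(-2))/14456 = -40055/(-3885) + ((0*26)*(-5 - 2)²)/14456 = -40055*(-1/3885) + (0*(-7)²)*(1/14456) = 8011/777 + (0*49)*(1/14456) = 8011/777 + 0*(1/14456) = 8011/777 + 0 = 8011/777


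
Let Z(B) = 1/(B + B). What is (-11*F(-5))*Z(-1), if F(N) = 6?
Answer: 33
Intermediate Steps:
Z(B) = 1/(2*B)
(-11*F(-5))*Z(-1) = (-11*6)*((1/2)/(-1)) = -33*(-1) = -66*(-1/2) = 33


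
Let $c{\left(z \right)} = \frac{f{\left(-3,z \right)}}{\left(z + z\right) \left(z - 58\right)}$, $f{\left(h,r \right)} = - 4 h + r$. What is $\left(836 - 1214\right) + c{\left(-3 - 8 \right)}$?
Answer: $- \frac{573803}{1518} \approx -378.0$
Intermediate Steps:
$f{\left(h,r \right)} = r - 4 h$
$c{\left(z \right)} = \frac{12 + z}{2 z \left(-58 + z\right)}$ ($c{\left(z \right)} = \frac{z - -12}{\left(z + z\right) \left(z - 58\right)} = \frac{z + 12}{2 z \left(-58 + z\right)} = \frac{12 + z}{2 z \left(-58 + z\right)}$)
$\left(836 - 1214\right) + c{\left(-3 - 8 \right)} = \left(836 - 1214\right) + \frac{12 - 11}{2 \left(-3 - 8\right) \left(-58 - 11\right)} = -378 + \frac{12 - 11}{2 \left(-3 - 8\right) \left(-58 - 11\right)} = -378 + \frac{12 - 11}{2 \left(-11\right) \left(-58 - 11\right)} = -378 + \frac{1}{2} \left(- \frac{1}{11}\right) \frac{1}{-69} \cdot 1 = -378 + \frac{1}{2} \left(- \frac{1}{11}\right) \left(- \frac{1}{69}\right) 1 = -378 + \frac{1}{1518} = - \frac{573803}{1518}$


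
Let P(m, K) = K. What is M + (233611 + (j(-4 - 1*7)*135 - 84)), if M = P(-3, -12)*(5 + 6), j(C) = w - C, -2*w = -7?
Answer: 470705/2 ≈ 2.3535e+5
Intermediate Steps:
w = 7/2 (w = -1/2*(-7) = 7/2 ≈ 3.5000)
j(C) = 7/2 - C
M = -132 (M = -12*(5 + 6) = -12*11 = -132)
M + (233611 + (j(-4 - 1*7)*135 - 84)) = -132 + (233611 + ((7/2 - (-4 - 1*7))*135 - 84)) = -132 + (233611 + ((7/2 - (-4 - 7))*135 - 84)) = -132 + (233611 + ((7/2 - 1*(-11))*135 - 84)) = -132 + (233611 + ((7/2 + 11)*135 - 84)) = -132 + (233611 + ((29/2)*135 - 84)) = -132 + (233611 + (3915/2 - 84)) = -132 + (233611 + 3747/2) = -132 + 470969/2 = 470705/2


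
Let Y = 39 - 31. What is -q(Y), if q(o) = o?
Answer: -8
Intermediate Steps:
Y = 8
-q(Y) = -1*8 = -8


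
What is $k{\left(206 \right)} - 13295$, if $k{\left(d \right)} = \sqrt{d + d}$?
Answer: $-13295 + 2 \sqrt{103} \approx -13275.0$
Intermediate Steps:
$k{\left(d \right)} = \sqrt{2} \sqrt{d}$ ($k{\left(d \right)} = \sqrt{2 d} = \sqrt{2} \sqrt{d}$)
$k{\left(206 \right)} - 13295 = \sqrt{2} \sqrt{206} - 13295 = 2 \sqrt{103} - 13295 = -13295 + 2 \sqrt{103}$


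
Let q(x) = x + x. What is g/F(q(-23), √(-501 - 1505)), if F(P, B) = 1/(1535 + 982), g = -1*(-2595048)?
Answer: 6531735816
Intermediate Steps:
q(x) = 2*x
g = 2595048
F(P, B) = 1/2517
g/F(q(-23), √(-501 - 1505)) = 2595048/(1/2517) = 2595048*2517 = 6531735816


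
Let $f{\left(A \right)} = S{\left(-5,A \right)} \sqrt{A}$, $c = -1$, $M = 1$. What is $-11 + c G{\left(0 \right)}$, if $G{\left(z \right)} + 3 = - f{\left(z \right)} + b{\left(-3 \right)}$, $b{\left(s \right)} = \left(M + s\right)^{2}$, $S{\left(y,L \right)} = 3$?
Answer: $-12$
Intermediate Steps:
$b{\left(s \right)} = \left(1 + s\right)^{2}$
$f{\left(A \right)} = 3 \sqrt{A}$
$G{\left(z \right)} = 1 - 3 \sqrt{z}$ ($G{\left(z \right)} = -3 + \left(- 3 \sqrt{z} + \left(1 - 3\right)^{2}\right) = -3 - \left(-4 + 3 \sqrt{z}\right) = 1 - 3 \sqrt{z}$)
$-11 + c G{\left(0 \right)} = -11 - \left(1 - 3 \sqrt{0}\right) = -11 - \left(1 - 0\right) = -11 - \left(1 + 0\right) = -11 - 1 = -12$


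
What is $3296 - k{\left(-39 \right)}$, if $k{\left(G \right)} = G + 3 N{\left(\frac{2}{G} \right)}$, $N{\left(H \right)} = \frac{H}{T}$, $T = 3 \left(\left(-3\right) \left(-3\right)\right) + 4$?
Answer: $\frac{1344007}{403} \approx 3335.0$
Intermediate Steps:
$T = 31$ ($T = 3 \cdot 9 + 4 = 27 + 4 = 31$)
$N{\left(H \right)} = \frac{H}{31}$
$k{\left(G \right)} = G + \frac{6}{31 G}$ ($k{\left(G \right)} = G + 3 \frac{2 \frac{1}{G}}{31} = G + 3 \frac{2}{31 G} = G + \frac{6}{31 G}$)
$3296 - k{\left(-39 \right)} = 3296 - \left(-39 + \frac{6}{31 \left(-39\right)}\right) = 3296 - \left(-39 + \frac{6}{31} \left(- \frac{1}{39}\right)\right) = 3296 - \left(-39 - \frac{2}{403}\right) = 3296 - - \frac{15719}{403} = 3296 + \frac{15719}{403} = \frac{1344007}{403}$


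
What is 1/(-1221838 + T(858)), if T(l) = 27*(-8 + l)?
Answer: -1/1198888 ≈ -8.3411e-7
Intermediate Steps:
T(l) = -216 + 27*l
1/(-1221838 + T(858)) = 1/(-1221838 + (-216 + 27*858)) = 1/(-1221838 + (-216 + 23166)) = 1/(-1221838 + 22950) = 1/(-1198888) = -1/1198888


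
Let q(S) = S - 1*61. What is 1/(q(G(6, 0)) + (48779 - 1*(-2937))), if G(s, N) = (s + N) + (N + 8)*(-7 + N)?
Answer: 1/51605 ≈ 1.9378e-5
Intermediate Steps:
G(s, N) = N + s + (-7 + N)*(8 + N) (G(s, N) = (N + s) + (8 + N)*(-7 + N) = (N + s) + (-7 + N)*(8 + N) = N + s + (-7 + N)*(8 + N))
q(S) = -61 + S (q(S) = S - 61 = -61 + S)
1/(q(G(6, 0)) + (48779 - 1*(-2937))) = 1/((-61 + (-56 + 6 + 0² + 2*0)) + (48779 - 1*(-2937))) = 1/((-61 + (-56 + 6 + 0 + 0)) + (48779 + 2937)) = 1/((-61 - 50) + 51716) = 1/(-111 + 51716) = 1/51605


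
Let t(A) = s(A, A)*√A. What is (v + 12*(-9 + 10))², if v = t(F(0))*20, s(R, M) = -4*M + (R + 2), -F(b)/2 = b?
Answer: 144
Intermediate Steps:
F(b) = -2*b
s(R, M) = 2 + R - 4*M (s(R, M) = -4*M + (2 + R) = 2 + R - 4*M)
t(A) = √A*(2 - 3*A) (t(A) = (2 + A - 4*A)*√A = (2 - 3*A)*√A = √A*(2 - 3*A))
v = 0 (v = (√(-2*0)*(2 - (-6)*0))*20 = (√0*(2 - 3*0))*20 = (0*(2 + 0))*20 = (0*2)*20 = 0*20 = 0)
(v + 12*(-9 + 10))² = (0 + 12*(-9 + 10))² = (0 + 12*1)² = (0 + 12)² = 12² = 144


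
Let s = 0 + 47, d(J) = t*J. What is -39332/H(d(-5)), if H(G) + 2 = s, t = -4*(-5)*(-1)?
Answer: -39332/45 ≈ -874.04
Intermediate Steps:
t = -20 (t = 20*(-1) = -20)
d(J) = -20*J
s = 47
H(G) = 45 (H(G) = -2 + 47 = 45)
-39332/H(d(-5)) = -39332/45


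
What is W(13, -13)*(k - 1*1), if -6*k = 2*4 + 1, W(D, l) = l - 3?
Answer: 40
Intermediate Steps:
W(D, l) = -3 + l
k = -3/2 (k = -(2*4 + 1)/6 = -(8 + 1)/6 = -⅙*9 = -3/2 ≈ -1.5000)
W(13, -13)*(k - 1*1) = (-3 - 13)*(-3/2 - 1*1) = -16*(-3/2 - 1) = -16*(-5/2) = 40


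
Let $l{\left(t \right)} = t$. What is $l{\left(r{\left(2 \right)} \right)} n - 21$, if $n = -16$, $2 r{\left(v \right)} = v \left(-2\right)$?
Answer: $11$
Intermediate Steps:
$r{\left(v \right)} = - v$ ($r{\left(v \right)} = \frac{v \left(-2\right)}{2} = \frac{\left(-2\right) v}{2} = - v$)
$l{\left(r{\left(2 \right)} \right)} n - 21 = \left(-1\right) 2 \left(-16\right) - 21 = \left(-2\right) \left(-16\right) - 21 = 32 - 21 = 11$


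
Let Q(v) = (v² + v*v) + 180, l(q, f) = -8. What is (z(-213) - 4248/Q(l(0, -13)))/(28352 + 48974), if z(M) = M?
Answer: -17463/5954102 ≈ -0.0029329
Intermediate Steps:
Q(v) = 180 + 2*v² (Q(v) = (v² + v²) + 180 = 2*v² + 180 = 180 + 2*v²)
(z(-213) - 4248/Q(l(0, -13)))/(28352 + 48974) = (-213 - 4248/(180 + 2*(-8)²))/(28352 + 48974) = (-213 - 4248/(180 + 2*64))/77326 = (-213 - 4248/(180 + 128))*(1/77326) = (-213 - 4248/308)*(1/77326) = (-213 - 4248*1/308)*(1/77326) = (-213 - 1062/77)*(1/77326) = -17463/77*1/77326 = -17463/5954102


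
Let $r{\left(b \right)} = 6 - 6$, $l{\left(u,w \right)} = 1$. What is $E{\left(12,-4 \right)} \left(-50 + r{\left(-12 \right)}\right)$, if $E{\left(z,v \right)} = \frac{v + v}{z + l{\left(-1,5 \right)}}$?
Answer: $\frac{400}{13} \approx 30.769$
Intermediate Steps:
$r{\left(b \right)} = 0$ ($r{\left(b \right)} = 6 - 6 = 0$)
$E{\left(z,v \right)} = \frac{2 v}{1 + z}$ ($E{\left(z,v \right)} = \frac{v + v}{z + 1} = \frac{2 v}{1 + z}$)
$E{\left(12,-4 \right)} \left(-50 + r{\left(-12 \right)}\right) = 2 \left(-4\right) \frac{1}{1 + 12} \left(-50 + 0\right) = 2 \left(-4\right) \frac{1}{13} \left(-50\right) = \left(- \frac{8}{13}\right) \left(-50\right) = \frac{400}{13}$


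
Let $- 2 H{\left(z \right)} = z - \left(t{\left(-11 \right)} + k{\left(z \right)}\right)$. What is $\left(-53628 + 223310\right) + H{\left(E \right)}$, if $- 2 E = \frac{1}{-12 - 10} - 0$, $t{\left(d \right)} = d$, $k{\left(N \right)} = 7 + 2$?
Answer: $\frac{14931927}{88} \approx 1.6968 \cdot 10^{5}$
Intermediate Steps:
$k{\left(N \right)} = 9$
$E = \frac{1}{44}$ ($E = - \frac{\frac{1}{-12 - 10} - 0}{2} = - \frac{\frac{1}{-22} + 0}{2} = - \frac{- \frac{1}{22} + 0}{2} = \left(- \frac{1}{2}\right) \left(- \frac{1}{22}\right) = \frac{1}{44} \approx 0.022727$)
$H{\left(z \right)} = -1 - \frac{z}{2}$ ($H{\left(z \right)} = - \frac{z - \left(-11 + 9\right)}{2} = - \frac{z - -2}{2} = - \frac{z + 2}{2} = - \frac{2 + z}{2} = -1 - \frac{z}{2}$)
$\left(-53628 + 223310\right) + H{\left(E \right)} = \left(-53628 + 223310\right) - \frac{89}{88} = 169682 - \frac{89}{88} = \frac{14931927}{88}$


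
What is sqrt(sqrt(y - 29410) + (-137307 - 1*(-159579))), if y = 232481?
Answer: sqrt(22272 + sqrt(203071)) ≈ 150.74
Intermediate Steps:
sqrt(sqrt(y - 29410) + (-137307 - 1*(-159579))) = sqrt(sqrt(232481 - 29410) + (-137307 - 1*(-159579))) = sqrt(sqrt(203071) + (-137307 + 159579)) = sqrt(sqrt(203071) + 22272) = sqrt(22272 + sqrt(203071))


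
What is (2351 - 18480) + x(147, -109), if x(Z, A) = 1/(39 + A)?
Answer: -1129031/70 ≈ -16129.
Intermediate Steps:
(2351 - 18480) + x(147, -109) = (2351 - 18480) + 1/(39 - 109) = -16129 + 1/(-70) = -16129 - 1/70 = -1129031/70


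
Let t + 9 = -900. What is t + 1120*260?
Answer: 290291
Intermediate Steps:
t = -909 (t = -9 - 900 = -909)
t + 1120*260 = -909 + 1120*260 = -909 + 291200 = 290291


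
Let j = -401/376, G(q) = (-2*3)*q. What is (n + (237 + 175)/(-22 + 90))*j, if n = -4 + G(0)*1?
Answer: -14035/6392 ≈ -2.1957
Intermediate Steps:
G(q) = -6*q
j = -401/376 (j = -401*1/376 = -401/376 ≈ -1.0665)
n = -4 (n = -4 - 6*0*1 = -4 + 0*1 = -4 + 0 = -4)
(n + (237 + 175)/(-22 + 90))*j = (-4 + (237 + 175)/(-22 + 90))*(-401/376) = (-4 + 412/68)*(-401/376) = (-4 + 412*(1/68))*(-401/376) = (-4 + 103/17)*(-401/376) = (35/17)*(-401/376) = -14035/6392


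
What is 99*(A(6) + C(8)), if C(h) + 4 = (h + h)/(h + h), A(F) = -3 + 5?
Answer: -99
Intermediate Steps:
A(F) = 2
C(h) = -3 (C(h) = -4 + (h + h)/(h + h) = -4 + (2*h)/((2*h)) = -4 + (2*h)*(1/(2*h)) = -4 + 1 = -3)
99*(A(6) + C(8)) = 99*(2 - 3) = 99*(-1) = -99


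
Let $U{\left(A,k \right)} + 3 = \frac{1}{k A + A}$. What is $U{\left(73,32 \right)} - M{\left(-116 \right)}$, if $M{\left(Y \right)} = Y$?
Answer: $\frac{272218}{2409} \approx 113.0$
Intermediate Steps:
$U{\left(A,k \right)} = -3 + \frac{1}{A + A k}$ ($U{\left(A,k \right)} = -3 + \frac{1}{k A + A} = -3 + \frac{1}{A k + A} = -3 + \frac{1}{A + A k}$)
$U{\left(73,32 \right)} - M{\left(-116 \right)} = \frac{1 - 219 - 219 \cdot 32}{73 \left(1 + 32\right)} - -116 = \frac{1 - 219 - 7008}{73 \cdot 33} + 116 = \frac{1}{73} \cdot \frac{1}{33} \left(-7226\right) + 116 = - \frac{7226}{2409} + 116 = \frac{272218}{2409}$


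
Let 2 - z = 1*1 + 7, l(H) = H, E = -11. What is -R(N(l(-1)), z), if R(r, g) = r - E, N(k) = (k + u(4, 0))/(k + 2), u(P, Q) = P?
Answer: -14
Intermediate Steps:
z = -6 (z = 2 - (1*1 + 7) = 2 - (1 + 7) = 2 - 1*8 = 2 - 8 = -6)
N(k) = (4 + k)/(2 + k) (N(k) = (k + 4)/(k + 2) = (4 + k)/(2 + k))
R(r, g) = 11 + r (R(r, g) = r - 1*(-11) = r + 11 = 11 + r)
-R(N(l(-1)), z) = -(11 + (4 - 1)/(2 - 1)) = -(11 + 3/1) = -(11 + 1*3) = -(11 + 3) = -1*14 = -14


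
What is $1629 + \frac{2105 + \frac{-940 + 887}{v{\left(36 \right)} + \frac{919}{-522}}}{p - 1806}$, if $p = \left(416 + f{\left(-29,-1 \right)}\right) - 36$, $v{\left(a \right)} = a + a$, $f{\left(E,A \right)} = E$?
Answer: $\frac{86826047516}{53347575} \approx 1627.6$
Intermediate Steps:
$v{\left(a \right)} = 2 a$
$p = 351$ ($p = \left(416 - 29\right) - 36 = 387 - 36 = 351$)
$1629 + \frac{2105 + \frac{-940 + 887}{v{\left(36 \right)} + \frac{919}{-522}}}{p - 1806} = 1629 + \frac{2105 + \frac{-940 + 887}{2 \cdot 36 + \frac{919}{-522}}}{351 - 1806} = 1629 + \frac{2105 - \frac{53}{72 + 919 \left(- \frac{1}{522}\right)}}{-1455} = 1629 + \left(2105 - \frac{53}{72 - \frac{919}{522}}\right) \left(- \frac{1}{1455}\right) = 1629 + \left(2105 - \frac{53}{\frac{36665}{522}}\right) \left(- \frac{1}{1455}\right) = 1629 + \left(2105 - \frac{27666}{36665}\right) \left(- \frac{1}{1455}\right) = 1629 + \frac{77152159}{36665} \left(- \frac{1}{1455}\right) = 1629 - \frac{77152159}{53347575} = \frac{86826047516}{53347575}$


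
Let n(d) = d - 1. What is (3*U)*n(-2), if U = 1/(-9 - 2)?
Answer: 9/11 ≈ 0.81818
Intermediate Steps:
U = -1/11 (U = 1/(-11) = -1/11 ≈ -0.090909)
n(d) = -1 + d
(3*U)*n(-2) = (3*(-1/11))*(-1 - 2) = -3/11*(-3) = 9/11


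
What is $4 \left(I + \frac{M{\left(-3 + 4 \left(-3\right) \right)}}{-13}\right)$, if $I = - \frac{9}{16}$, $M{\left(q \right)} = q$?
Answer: $\frac{123}{52} \approx 2.3654$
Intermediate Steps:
$I = - \frac{9}{16}$ ($I = \left(-9\right) \frac{1}{16} = - \frac{9}{16} \approx -0.5625$)
$4 \left(I + \frac{M{\left(-3 + 4 \left(-3\right) \right)}}{-13}\right) = 4 \left(- \frac{9}{16} + \frac{-3 + 4 \left(-3\right)}{-13}\right) = 4 \left(- \frac{9}{16} + \left(-3 - 12\right) \left(- \frac{1}{13}\right)\right) = 4 \left(- \frac{9}{16} - - \frac{15}{13}\right) = 4 \left(- \frac{9}{16} + \frac{15}{13}\right) = 4 \cdot \frac{123}{208} = \frac{123}{52}$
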